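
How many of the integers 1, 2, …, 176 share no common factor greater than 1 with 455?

111

455 = 5·7·13. Inclusion–exclusion on these primes:
176 − ⌊176/5⌋ − ⌊176/7⌋ − ⌊176/13⌋ + ⌊176/35⌋ + ⌊176/65⌋ + ⌊176/91⌋ − ⌊176/455⌋ = 111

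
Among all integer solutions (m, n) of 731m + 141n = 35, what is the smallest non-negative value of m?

61

gcd(731, 141) = 1 (Euclid: 731 = 5·141 + 26; 141 = 5·26 + 11; 26 = 2·11 + 4; 11 = 2·4 + 3; 4 = 1·3 + 1; 3 = 3·1 + 0), and 1 | 35.
Extended Euclid: 731·(38) + 141·(-197) = 1. Scale by 35: m₀ = 1330.
General solution m = m₀ + 141t; reducing mod 141 gives m = 61 (and n = -316).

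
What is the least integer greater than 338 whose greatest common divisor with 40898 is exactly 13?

351

40898 = 13·3146. Any a with gcd(a, 40898) = 13 is a multiple of 13, say 13s, with s coprime to 3146.
Need s > 338/13, so s ≥ 27. First s ≥ 27 with gcd(s, 3146) = 1 is s = 27. Thus a = 13·27 = 351.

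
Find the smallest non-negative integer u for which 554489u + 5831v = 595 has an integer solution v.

119

Euclid: 554489 = 95·5831 + 544; 5831 = 10·544 + 391; 544 = 1·391 + 153; 391 = 2·153 + 85; 153 = 1·85 + 68; 85 = 1·68 + 17; 68 = 4·17 + 0 → gcd = 17; 595 = 17·35.
Back-substitution yields 554489·(-75) + 5831·(7132) = 17, so one solution is u = -75·35 = -2625, v = 7132·35 = 249620.
Solutions in u differ by 5831/17 = 343; the one in [0, 343) is -2625 mod 343 = 119.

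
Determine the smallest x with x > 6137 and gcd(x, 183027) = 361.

6859

183027 = 361·507. Any x with gcd(x, 183027) = 361 is a multiple of 361, say 361s, with s coprime to 507.
Need s > 6137/361, so s ≥ 18. First s ≥ 18 with gcd(s, 507) = 1 is s = 19. Thus x = 361·19 = 6859.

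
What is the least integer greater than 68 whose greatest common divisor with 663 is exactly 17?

85

663 = 17·39. Any k with gcd(k, 663) = 17 is a multiple of 17, say 17s, with s coprime to 39.
Need s > 68/17, so s ≥ 5. First s ≥ 5 with gcd(s, 39) = 1 is s = 5. Thus k = 17·5 = 85.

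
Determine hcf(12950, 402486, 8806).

12950 = 2 · 5² · 7 · 37; 402486 = 2 · 3 · 7² · 37²; 8806 = 2 · 7 · 17 · 37
gcd takes min exponent of each prime: 2 · 7 · 37 = 518

518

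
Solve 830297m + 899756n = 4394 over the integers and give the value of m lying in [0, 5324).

5026

Reduce mod 899756: 830297m ≡ 4394 (mod 899756). With g = gcd(830297, 899756) = 169 dividing 4394, divide through: 4913m ≡ 26 (mod 5324).
Since gcd(4913, 5324) = 1, m ≡ 26·(4913)⁻¹ ≡ 5026 (mod 5324). Smallest non-negative: 5026.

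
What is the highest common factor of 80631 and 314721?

2601

Euclid: 314721 = 3·80631 + 72828; 80631 = 1·72828 + 7803; 72828 = 9·7803 + 2601; 7803 = 3·2601 + 0. Last nonzero remainder: 2601.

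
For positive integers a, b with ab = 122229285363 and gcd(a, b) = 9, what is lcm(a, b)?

Since gcd(a,b)·lcm(a,b) = ab, lcm = 122229285363/9 = 13581031707.

13581031707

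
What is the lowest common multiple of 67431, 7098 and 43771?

67431 = 3 · 7 · 13² · 19; 7098 = 2 · 3 · 7 · 13²; 43771 = 7 · 13² · 37
lcm takes max exponent of each prime: 2 · 3 · 7 · 13² · 19 · 37 = 4989894

4989894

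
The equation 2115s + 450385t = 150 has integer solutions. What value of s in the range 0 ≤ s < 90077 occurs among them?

Euclid: 450385 = 212·2115 + 2005; 2115 = 1·2005 + 110; 2005 = 18·110 + 25; 110 = 4·25 + 10; 25 = 2·10 + 5; 10 = 2·5 + 0 → gcd = 5; 150 = 5·30.
Back-substitution yields 2115·(-36840) + 450385·(173) = 5, so one solution is s = -36840·30 = -1105200, t = 173·30 = 5190.
Solutions in s differ by 450385/5 = 90077; the one in [0, 90077) is -1105200 mod 90077 = 65801.

65801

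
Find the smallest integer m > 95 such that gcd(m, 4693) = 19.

114

gcd(m, 4693) = 19 forces 19 | m; write m = 19s. Then gcd(19s, 19·247) = 19·gcd(s, 247), so need gcd(s, 247) = 1.
19s > 95 gives s ≥ 6. The least s ≥ 6 coprime to 247 is 6, so m = 19·6 = 114.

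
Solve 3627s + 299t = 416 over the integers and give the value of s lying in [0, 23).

gcd(3627, 299) = 13 (Euclid: 3627 = 12·299 + 39; 299 = 7·39 + 26; 39 = 1·26 + 13; 26 = 2·13 + 0), and 13 | 416.
Extended Euclid: 3627·(8) + 299·(-97) = 13. Scale by 32: s₀ = 256.
General solution s = s₀ + 23k; reducing mod 23 gives s = 3 (and t = -35).

3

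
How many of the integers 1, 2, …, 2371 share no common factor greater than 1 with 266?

964

266 = 2·7·19. Inclusion–exclusion on these primes:
2371 − ⌊2371/2⌋ − ⌊2371/7⌋ − ⌊2371/19⌋ + ⌊2371/14⌋ + ⌊2371/38⌋ + ⌊2371/133⌋ − ⌊2371/266⌋ = 964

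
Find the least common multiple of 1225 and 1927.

2360575

gcd first: 1927 = 1·1225 + 702; 1225 = 1·702 + 523; 702 = 1·523 + 179; 523 = 2·179 + 165; 179 = 1·165 + 14; 165 = 11·14 + 11; 14 = 1·11 + 3; 11 = 3·3 + 2; 3 = 1·2 + 1; 2 = 2·1 + 0 → gcd = 1
lcm = 1225·1927/gcd = 2360575/1 = 2360575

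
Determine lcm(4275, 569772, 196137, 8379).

4275 = 3² · 5² · 19; 569772 = 2² · 3² · 7² · 17 · 19; 196137 = 3² · 19 · 31 · 37; 8379 = 3² · 7² · 19
lcm takes max exponent of each prime: 2² · 3² · 5² · 7² · 17 · 19 · 31 · 37 = 16338212100

16338212100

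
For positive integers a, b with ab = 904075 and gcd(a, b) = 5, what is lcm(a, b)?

For any two positive integers, gcd × lcm equals their product. Hence lcm = 904075 / 5 = 180815.

180815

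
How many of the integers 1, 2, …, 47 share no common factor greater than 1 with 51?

30

Prime factors of 51: 3, 17. Count integers ≤ 47 divisible by none of them.
By inclusion–exclusion: 47 − ⌊47/3⌋ − ⌊47/17⌋ + ⌊47/51⌋ = 30.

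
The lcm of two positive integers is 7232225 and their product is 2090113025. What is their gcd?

289

gcd·lcm = product, so gcd = 2090113025/7232225 = 289.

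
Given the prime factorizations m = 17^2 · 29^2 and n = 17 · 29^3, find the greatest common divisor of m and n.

14297

min exponent per shared prime: 17 · 29^2 = 14297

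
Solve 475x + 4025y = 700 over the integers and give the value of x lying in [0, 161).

154

Euclid: 4025 = 8·475 + 225; 475 = 2·225 + 25; 225 = 9·25 + 0 → gcd = 25; 700 = 25·28.
Back-substitution yields 475·(17) + 4025·(-2) = 25, so one solution is x = 17·28 = 476, y = -2·28 = -56.
Solutions in x differ by 4025/25 = 161; the one in [0, 161) is 476 mod 161 = 154.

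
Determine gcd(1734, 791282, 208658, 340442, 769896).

578

1734 = 2 · 3 · 17²; 791282 = 2 · 17² · 37²; 208658 = 2 · 17² · 19²; 340442 = 2 · 17² · 19 · 31; 769896 = 2³ · 3² · 17² · 37
gcd takes min exponent of each prime: 2 · 17² = 578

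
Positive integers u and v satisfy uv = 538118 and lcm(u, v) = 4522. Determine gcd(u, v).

119

gcd·lcm = product, so gcd = 538118/4522 = 119.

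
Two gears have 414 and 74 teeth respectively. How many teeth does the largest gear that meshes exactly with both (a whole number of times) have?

2

414 = 2 · 3² · 23
74 = 2 · 37
Common: 2 = 2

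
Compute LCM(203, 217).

6293

203 = 7 · 29; 217 = 7 · 31
max exponents: 7 · 29 · 31 = 6293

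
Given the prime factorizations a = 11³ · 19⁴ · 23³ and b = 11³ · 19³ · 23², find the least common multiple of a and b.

2110454372917

max exponent per prime: 11³ · 19⁴ · 23³ = 2110454372917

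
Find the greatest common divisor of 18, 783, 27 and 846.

gcd(18, 783): 783 = 43·18 + 9; 18 = 2·9 + 0 → 9
gcd(9, 27): 27 = 3·9 + 0 → 9
gcd(9, 846): 846 = 94·9 + 0 → 9

9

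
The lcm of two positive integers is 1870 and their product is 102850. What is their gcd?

55

gcd·lcm = product, so gcd = 102850/1870 = 55.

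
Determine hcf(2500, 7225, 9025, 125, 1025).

2500 = 2² · 5⁴; 7225 = 5² · 17²; 9025 = 5² · 19²; 125 = 5³; 1025 = 5² · 41
gcd takes min exponent of each prime: 5² = 25

25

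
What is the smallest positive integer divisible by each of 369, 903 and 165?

6108795

369 = 3² · 41; 903 = 3 · 7 · 43; 165 = 3 · 5 · 11
lcm takes max exponent of each prime: 3² · 5 · 7 · 11 · 41 · 43 = 6108795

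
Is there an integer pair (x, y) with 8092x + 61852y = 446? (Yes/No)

By Bézout, 8092x + 61852y = 446 has integer solutions iff gcd(8092, 61852) | 446.
Euclid: 61852 = 7·8092 + 5208; 8092 = 1·5208 + 2884; 5208 = 1·2884 + 2324; 2884 = 1·2324 + 560; 2324 = 4·560 + 84; 560 = 6·84 + 56; 84 = 1·56 + 28; 56 = 2·28 + 0. gcd = 28; 446 mod 28 = 26. No.

No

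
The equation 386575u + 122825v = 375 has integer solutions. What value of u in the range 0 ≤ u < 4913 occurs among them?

Euclid: 386575 = 3·122825 + 18100; 122825 = 6·18100 + 14225; 18100 = 1·14225 + 3875; 14225 = 3·3875 + 2600; 3875 = 1·2600 + 1275; 2600 = 2·1275 + 50; 1275 = 25·50 + 25; 50 = 2·25 + 0 → gcd = 25; 375 = 25·15.
Back-substitution yields 386575·(2409) + 122825·(-7582) = 25, so one solution is u = 2409·15 = 36135, v = -7582·15 = -113730.
Solutions in u differ by 122825/25 = 4913; the one in [0, 4913) is 36135 mod 4913 = 1744.

1744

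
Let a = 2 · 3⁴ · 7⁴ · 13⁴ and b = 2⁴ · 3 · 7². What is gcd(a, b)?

min exponent per shared prime: 2 · 3 · 7² = 294

294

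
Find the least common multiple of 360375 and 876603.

360375 = 3 · 5³ · 31²; 876603 = 3 · 7 · 13³ · 19
max exponents: 3 · 5³ · 7 · 13³ · 19 · 31² = 105301935375

105301935375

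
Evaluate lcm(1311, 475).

gcd first: 1311 = 2·475 + 361; 475 = 1·361 + 114; 361 = 3·114 + 19; 114 = 6·19 + 0 → gcd = 19
lcm = 1311·475/gcd = 622725/19 = 32775

32775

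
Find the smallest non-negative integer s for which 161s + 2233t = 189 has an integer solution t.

gcd(161, 2233) = 7 (Euclid: 2233 = 13·161 + 140; 161 = 1·140 + 21; 140 = 6·21 + 14; 21 = 1·14 + 7; 14 = 2·7 + 0), and 7 | 189.
Extended Euclid: 161·(111) + 2233·(-8) = 7. Scale by 27: s₀ = 2997.
General solution s = s₀ + 319k; reducing mod 319 gives s = 126 (and t = -9).

126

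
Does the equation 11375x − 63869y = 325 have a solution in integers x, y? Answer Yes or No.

By Bézout, 11375x − 63869y = 325 has integer solutions iff gcd(11375, 63869) | 325.
Euclid: 63869 = 5·11375 + 6994; 11375 = 1·6994 + 4381; 6994 = 1·4381 + 2613; 4381 = 1·2613 + 1768; 2613 = 1·1768 + 845; 1768 = 2·845 + 78; 845 = 10·78 + 65; 78 = 1·65 + 13; 65 = 5·13 + 0. gcd = 13; 325 mod 13 = 0. Yes.

Yes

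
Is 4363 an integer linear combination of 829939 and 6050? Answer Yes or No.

No

By Bézout, 829939p − 6050q = 4363 has integer solutions iff gcd(829939, 6050) | 4363.
Euclid: 829939 = 137·6050 + 1089; 6050 = 5·1089 + 605; 1089 = 1·605 + 484; 605 = 1·484 + 121; 484 = 4·121 + 0. gcd = 121; 4363 mod 121 = 7. No.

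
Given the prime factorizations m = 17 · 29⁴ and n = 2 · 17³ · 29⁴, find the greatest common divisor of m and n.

min exponent per shared prime: 17 · 29⁴ = 12023777

12023777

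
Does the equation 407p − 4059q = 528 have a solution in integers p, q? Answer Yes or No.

gcd(407, 4059): 4059 = 9·407 + 396; 407 = 1·396 + 11; 396 = 36·11 + 0 → 11
11 divides 528, so a solution exists.

Yes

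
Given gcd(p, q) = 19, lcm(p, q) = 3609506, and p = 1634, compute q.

41971

p·q = gcd·lcm = 19·3609506 = 68580614, so q = 68580614/1634 = 41971.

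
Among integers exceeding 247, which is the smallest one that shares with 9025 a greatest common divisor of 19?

gcd(x, 9025) = 19 forces 19 | x; write x = 19s. Then gcd(19s, 19·475) = 19·gcd(s, 475), so need gcd(s, 475) = 1.
19s > 247 gives s ≥ 14. The least s ≥ 14 coprime to 475 is 14, so x = 19·14 = 266.

266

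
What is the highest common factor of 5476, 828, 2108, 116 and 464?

gcd(5476, 828): 5476 = 6·828 + 508; 828 = 1·508 + 320; 508 = 1·320 + 188; 320 = 1·188 + 132; 188 = 1·132 + 56; 132 = 2·56 + 20; 56 = 2·20 + 16; 20 = 1·16 + 4; 16 = 4·4 + 0 → 4
gcd(4, 2108): 2108 = 527·4 + 0 → 4
gcd(4, 116): 116 = 29·4 + 0 → 4
gcd(4, 464): 464 = 116·4 + 0 → 4

4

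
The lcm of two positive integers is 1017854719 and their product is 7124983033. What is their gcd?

7

From gcd × lcm = pq: gcd = 7124983033 / 1017854719 = 7.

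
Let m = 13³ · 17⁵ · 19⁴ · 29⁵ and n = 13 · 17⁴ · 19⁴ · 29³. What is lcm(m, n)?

8338329582058132404241

max exponent per prime: 13³ · 17⁵ · 19⁴ · 29⁵ = 8338329582058132404241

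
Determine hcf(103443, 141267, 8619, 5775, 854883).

103443 = 3 · 29² · 41; 141267 = 3 · 7² · 31²; 8619 = 3 · 13² · 17; 5775 = 3 · 5² · 7 · 11; 854883 = 3² · 43 · 47²
gcd takes min exponent of each prime: 3 = 3

3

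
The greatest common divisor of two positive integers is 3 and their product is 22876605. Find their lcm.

7625535

gcd·lcm = product, so lcm = 22876605/3 = 7625535.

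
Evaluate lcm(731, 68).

731 = 17 · 43; 68 = 2² · 17
max exponents: 2² · 17 · 43 = 2924

2924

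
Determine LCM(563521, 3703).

298102609

563521 = 7 · 19² · 223; 3703 = 7 · 23²
max exponents: 7 · 19² · 23² · 223 = 298102609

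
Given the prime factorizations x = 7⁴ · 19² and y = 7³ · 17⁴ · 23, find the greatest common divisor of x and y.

min exponent per shared prime: 7³ = 343

343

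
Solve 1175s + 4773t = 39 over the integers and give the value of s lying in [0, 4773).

Reduce mod 4773: 1175s ≡ 39 (mod 4773). With g = gcd(1175, 4773) = 1 dividing 39, divide through: 1175s ≡ 39 (mod 4773).
Since gcd(1175, 4773) = 1, s ≡ 39·(1175)⁻¹ ≡ 1044 (mod 4773). Smallest non-negative: 1044.

1044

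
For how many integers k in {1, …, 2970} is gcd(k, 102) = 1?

Prime factors of 102: 2, 3, 17. Count integers ≤ 2970 divisible by none of them.
By inclusion–exclusion: 2970 − ⌊2970/2⌋ − ⌊2970/3⌋ − ⌊2970/17⌋ + ⌊2970/6⌋ + ⌊2970/34⌋ + ⌊2970/51⌋ − ⌊2970/102⌋ = 932.

932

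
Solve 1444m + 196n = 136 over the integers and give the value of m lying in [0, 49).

40

Euclid: 1444 = 7·196 + 72; 196 = 2·72 + 52; 72 = 1·52 + 20; 52 = 2·20 + 12; 20 = 1·12 + 8; 12 = 1·8 + 4; 8 = 2·4 + 0 → gcd = 4; 136 = 4·34.
Back-substitution yields 1444·(-19) + 196·(140) = 4, so one solution is m = -19·34 = -646, n = 140·34 = 4760.
Solutions in m differ by 196/4 = 49; the one in [0, 49) is -646 mod 49 = 40.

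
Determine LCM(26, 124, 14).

11284

26 = 2 · 13; 124 = 2² · 31; 14 = 2 · 7
lcm takes max exponent of each prime: 2² · 7 · 13 · 31 = 11284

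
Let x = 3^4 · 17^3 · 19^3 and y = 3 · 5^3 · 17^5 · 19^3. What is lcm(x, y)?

98605341525375

max exponent per prime: 3^4 · 5^3 · 17^5 · 19^3 = 98605341525375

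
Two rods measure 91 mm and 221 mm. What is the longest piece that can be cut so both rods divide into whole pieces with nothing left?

Euclid: 221 = 2·91 + 39; 91 = 2·39 + 13; 39 = 3·13 + 0. Last nonzero remainder: 13.

13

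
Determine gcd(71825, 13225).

Euclid: 71825 = 5·13225 + 5700; 13225 = 2·5700 + 1825; 5700 = 3·1825 + 225; 1825 = 8·225 + 25; 225 = 9·25 + 0. Last nonzero remainder: 25.

25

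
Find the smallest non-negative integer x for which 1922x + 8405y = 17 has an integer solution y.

Reduce mod 8405: 1922x ≡ 17 (mod 8405). With g = gcd(1922, 8405) = 1 dividing 17, divide through: 1922x ≡ 17 (mod 8405).
Since gcd(1922, 8405) = 1, x ≡ 17·(1922)⁻¹ ≡ 1981 (mod 8405). Smallest non-negative: 1981.

1981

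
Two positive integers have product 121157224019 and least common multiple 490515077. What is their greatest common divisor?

247

gcd·lcm = product, so gcd = 121157224019/490515077 = 247.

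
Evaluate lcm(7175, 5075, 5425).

6450325

lcm(7175, 5075) = 7175·5075/gcd = 36413125/175 = 208075
lcm(208075, 5425) = 208075·5425/gcd = 1128806875/175 = 6450325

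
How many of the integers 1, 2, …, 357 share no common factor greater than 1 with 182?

182 = 2·7·13. Inclusion–exclusion on these primes:
357 − ⌊357/2⌋ − ⌊357/7⌋ − ⌊357/13⌋ + ⌊357/14⌋ + ⌊357/26⌋ + ⌊357/91⌋ − ⌊357/182⌋ = 141

141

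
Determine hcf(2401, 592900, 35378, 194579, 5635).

gcd(2401, 592900): 592900 = 246·2401 + 2254; 2401 = 1·2254 + 147; 2254 = 15·147 + 49; 147 = 3·49 + 0 → 49
gcd(49, 35378): 35378 = 722·49 + 0 → 49
gcd(49, 194579): 194579 = 3971·49 + 0 → 49
gcd(49, 5635): 5635 = 115·49 + 0 → 49

49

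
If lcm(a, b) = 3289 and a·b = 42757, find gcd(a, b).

gcd·lcm = product, so gcd = 42757/3289 = 13.

13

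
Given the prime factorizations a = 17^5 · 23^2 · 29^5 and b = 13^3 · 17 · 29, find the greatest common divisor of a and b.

min exponent per shared prime: 17 · 29 = 493

493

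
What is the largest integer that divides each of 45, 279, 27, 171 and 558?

9

45 = 3² · 5; 279 = 3² · 31; 27 = 3³; 171 = 3² · 19; 558 = 2 · 3² · 31
gcd takes min exponent of each prime: 3² = 9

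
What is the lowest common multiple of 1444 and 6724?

2427364

1444 = 2² · 19²; 6724 = 2² · 41²
max exponents: 2² · 19² · 41² = 2427364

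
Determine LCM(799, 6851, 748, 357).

297525228

lcm(799, 6851) = 799·6851/gcd = 5473949/17 = 321997
lcm(321997, 748) = 321997·748/gcd = 240853756/17 = 14167868
lcm(14167868, 357) = 14167868·357/gcd = 5057928876/17 = 297525228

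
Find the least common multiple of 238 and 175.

5950

gcd first: 238 = 1·175 + 63; 175 = 2·63 + 49; 63 = 1·49 + 14; 49 = 3·14 + 7; 14 = 2·7 + 0 → gcd = 7
lcm = 238·175/gcd = 41650/7 = 5950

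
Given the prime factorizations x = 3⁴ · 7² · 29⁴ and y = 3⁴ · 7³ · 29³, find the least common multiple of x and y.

19650388023

max exponent per prime: 3⁴ · 7³ · 29⁴ = 19650388023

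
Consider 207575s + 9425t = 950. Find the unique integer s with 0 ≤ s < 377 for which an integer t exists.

88

Reduce mod 9425: 207575s ≡ 950 (mod 9425). With g = gcd(207575, 9425) = 25 dividing 950, divide through: 8303s ≡ 38 (mod 377).
Since gcd(8303, 377) = 1, s ≡ 38·(8303)⁻¹ ≡ 88 (mod 377). Smallest non-negative: 88.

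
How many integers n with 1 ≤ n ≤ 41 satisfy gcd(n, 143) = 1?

35

Prime factors of 143: 11, 13. Count integers ≤ 41 divisible by none of them.
By inclusion–exclusion: 41 − ⌊41/11⌋ − ⌊41/13⌋ + ⌊41/143⌋ = 35.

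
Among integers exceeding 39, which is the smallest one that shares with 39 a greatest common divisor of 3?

Multiples of 3 above 39: 3·14, 3·15, … . Need the cofactor coprime to 39/3 = 13.
Checking s = 14, 15, … the first with gcd(s, 13) = 1 is s = 14, giving 42.

42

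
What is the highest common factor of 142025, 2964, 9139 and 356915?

gcd(142025, 2964): 142025 = 47·2964 + 2717; 2964 = 1·2717 + 247; 2717 = 11·247 + 0 → 247
gcd(247, 9139): 9139 = 37·247 + 0 → 247
gcd(247, 356915): 356915 = 1445·247 + 0 → 247

247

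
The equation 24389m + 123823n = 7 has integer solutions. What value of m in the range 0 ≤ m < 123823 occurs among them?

94087

gcd(24389, 123823) = 1 (Euclid: 123823 = 5·24389 + 1878; 24389 = 12·1878 + 1853; 1878 = 1·1853 + 25; 1853 = 74·25 + 3; 25 = 8·3 + 1; 3 = 3·1 + 0), and 1 | 7.
Extended Euclid: 24389·(-39626) + 123823·(7805) = 1. Scale by 7: m₀ = -277382.
General solution m = m₀ + 123823t; reducing mod 123823 gives m = 94087 (and n = -18532).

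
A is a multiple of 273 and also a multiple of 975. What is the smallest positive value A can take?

273 = 3 · 7 · 13; 975 = 3 · 5² · 13
max exponents: 3 · 5² · 7 · 13 = 6825

6825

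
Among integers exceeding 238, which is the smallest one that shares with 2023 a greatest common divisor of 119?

Multiples of 119 above 238: 119·3, 119·4, … . Need the cofactor coprime to 2023/119 = 17.
Checking s = 3, 4, … the first with gcd(s, 17) = 1 is s = 3, giving 357.

357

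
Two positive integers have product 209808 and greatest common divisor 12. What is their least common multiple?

Since gcd(a,b)·lcm(a,b) = ab, lcm = 209808/12 = 17484.

17484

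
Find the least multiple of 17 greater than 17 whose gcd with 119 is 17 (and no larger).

119 = 17·7. Any x with gcd(x, 119) = 17 is a multiple of 17, say 17s, with s coprime to 7.
Need s > 17/17, so s ≥ 2. First s ≥ 2 with gcd(s, 7) = 1 is s = 2. Thus x = 17·2 = 34.

34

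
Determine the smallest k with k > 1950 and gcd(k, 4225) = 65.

Multiples of 65 above 1950: 65·31, 65·32, … . Need the cofactor coprime to 4225/65 = 65.
Checking s = 31, 32, … the first with gcd(s, 65) = 1 is s = 31, giving 2015.

2015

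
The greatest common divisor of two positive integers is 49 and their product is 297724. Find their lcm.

gcd·lcm = product, so lcm = 297724/49 = 6076.

6076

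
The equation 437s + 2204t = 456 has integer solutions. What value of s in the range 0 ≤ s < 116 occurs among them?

112

gcd(437, 2204) = 19 (Euclid: 2204 = 5·437 + 19; 437 = 23·19 + 0), and 19 | 456.
Extended Euclid: 437·(-5) + 2204·(1) = 19. Scale by 24: s₀ = -120.
General solution s = s₀ + 116k; reducing mod 116 gives s = 112 (and t = -22).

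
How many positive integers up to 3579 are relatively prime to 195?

Prime factors of 195: 3, 5, 13. Count integers ≤ 3579 divisible by none of them.
By inclusion–exclusion: 3579 − ⌊3579/3⌋ − ⌊3579/5⌋ − ⌊3579/13⌋ + ⌊3579/15⌋ + ⌊3579/39⌋ + ⌊3579/65⌋ − ⌊3579/195⌋ = 1762.

1762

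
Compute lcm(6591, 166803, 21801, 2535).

466214385

6591 = 3 · 13³; 166803 = 3 · 7 · 13² · 47; 21801 = 3 · 13² · 43; 2535 = 3 · 5 · 13²
lcm takes max exponent of each prime: 3 · 5 · 7 · 13³ · 43 · 47 = 466214385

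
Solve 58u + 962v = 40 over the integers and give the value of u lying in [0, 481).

349

Reduce mod 962: 58u ≡ 40 (mod 962). With g = gcd(58, 962) = 2 dividing 40, divide through: 29u ≡ 20 (mod 481).
Since gcd(29, 481) = 1, u ≡ 20·(29)⁻¹ ≡ 349 (mod 481). Smallest non-negative: 349.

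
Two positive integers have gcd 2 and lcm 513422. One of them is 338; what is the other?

Using pq = gcd(p,q)·lcm(p,q) = 2·513422 = 1026844, we get q = 1026844/338 = 3038.

3038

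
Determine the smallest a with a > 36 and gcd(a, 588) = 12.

48

Multiples of 12 above 36: 12·4, 12·5, … . Need the cofactor coprime to 588/12 = 49.
Checking s = 4, 5, … the first with gcd(s, 49) = 1 is s = 4, giving 48.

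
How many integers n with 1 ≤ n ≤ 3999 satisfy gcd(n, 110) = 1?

1454

Prime factors of 110: 2, 5, 11. Count integers ≤ 3999 divisible by none of them.
By inclusion–exclusion: 3999 − ⌊3999/2⌋ − ⌊3999/5⌋ − ⌊3999/11⌋ + ⌊3999/10⌋ + ⌊3999/22⌋ + ⌊3999/55⌋ − ⌊3999/110⌋ = 1454.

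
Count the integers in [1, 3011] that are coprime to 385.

1878

Prime factors of 385: 5, 7, 11. Count integers ≤ 3011 divisible by none of them.
By inclusion–exclusion: 3011 − ⌊3011/5⌋ − ⌊3011/7⌋ − ⌊3011/11⌋ + ⌊3011/35⌋ + ⌊3011/55⌋ + ⌊3011/77⌋ − ⌊3011/385⌋ = 1878.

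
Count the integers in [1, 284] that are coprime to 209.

209 = 11·19. Inclusion–exclusion on these primes:
284 − ⌊284/11⌋ − ⌊284/19⌋ + ⌊284/209⌋ = 246

246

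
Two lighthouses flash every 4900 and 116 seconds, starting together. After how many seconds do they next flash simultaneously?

142100

4900 = 2² · 5² · 7²; 116 = 2² · 29
max exponents: 2² · 5² · 7² · 29 = 142100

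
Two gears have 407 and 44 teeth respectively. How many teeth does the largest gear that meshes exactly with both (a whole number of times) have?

407 = 11 · 37
44 = 2² · 11
Common: 11 = 11

11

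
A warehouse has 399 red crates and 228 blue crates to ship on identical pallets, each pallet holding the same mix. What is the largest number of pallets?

57

399 = 3 · 7 · 19
228 = 2² · 3 · 19
Common: 3 · 19 = 57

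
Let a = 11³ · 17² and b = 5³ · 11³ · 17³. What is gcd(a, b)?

384659

min exponent per shared prime: 11³ · 17² = 384659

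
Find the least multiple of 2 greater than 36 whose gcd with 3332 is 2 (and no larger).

gcd(a, 3332) = 2 forces 2 | a; write a = 2s. Then gcd(2s, 2·1666) = 2·gcd(s, 1666), so need gcd(s, 1666) = 1.
2s > 36 gives s ≥ 19. The least s ≥ 19 coprime to 1666 is 19, so a = 2·19 = 38.

38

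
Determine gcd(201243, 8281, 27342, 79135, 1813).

49

201243 = 3 · 7² · 37²; 8281 = 7² · 13²; 27342 = 2 · 3² · 7² · 31; 79135 = 5 · 7² · 17 · 19; 1813 = 7² · 37
gcd takes min exponent of each prime: 7² = 49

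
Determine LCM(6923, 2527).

gcd first: 6923 = 2·2527 + 1869; 2527 = 1·1869 + 658; 1869 = 2·658 + 553; 658 = 1·553 + 105; 553 = 5·105 + 28; 105 = 3·28 + 21; 28 = 1·21 + 7; 21 = 3·7 + 0 → gcd = 7
lcm = 6923·2527/gcd = 17494421/7 = 2499203

2499203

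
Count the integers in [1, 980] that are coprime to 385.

Prime factors of 385: 5, 7, 11. Count integers ≤ 980 divisible by none of them.
By inclusion–exclusion: 980 − ⌊980/5⌋ − ⌊980/7⌋ − ⌊980/11⌋ + ⌊980/35⌋ + ⌊980/55⌋ + ⌊980/77⌋ − ⌊980/385⌋ = 610.

610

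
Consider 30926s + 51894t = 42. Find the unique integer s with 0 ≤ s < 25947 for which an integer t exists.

Euclid: 51894 = 1·30926 + 20968; 30926 = 1·20968 + 9958; 20968 = 2·9958 + 1052; 9958 = 9·1052 + 490; 1052 = 2·490 + 72; 490 = 6·72 + 58; 72 = 1·58 + 14; 58 = 4·14 + 2; 14 = 7·2 + 0 → gcd = 2; 42 = 2·21.
Back-substitution yields 30926·(3601) + 51894·(-2146) = 2, so one solution is s = 3601·21 = 75621, t = -2146·21 = -45066.
Solutions in s differ by 51894/2 = 25947; the one in [0, 25947) is 75621 mod 25947 = 23727.

23727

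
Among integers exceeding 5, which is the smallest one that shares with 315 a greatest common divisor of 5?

10

Multiples of 5 above 5: 5·2, 5·3, … . Need the cofactor coprime to 315/5 = 63.
Checking s = 2, 3, … the first with gcd(s, 63) = 1 is s = 2, giving 10.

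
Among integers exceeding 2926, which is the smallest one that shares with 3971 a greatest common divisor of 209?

3135

gcd(x, 3971) = 209 forces 209 | x; write x = 209s. Then gcd(209s, 209·19) = 209·gcd(s, 19), so need gcd(s, 19) = 1.
209s > 2926 gives s ≥ 15. The least s ≥ 15 coprime to 19 is 15, so x = 209·15 = 3135.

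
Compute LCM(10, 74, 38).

7030

10 = 2 · 5; 74 = 2 · 37; 38 = 2 · 19
lcm takes max exponent of each prime: 2 · 5 · 19 · 37 = 7030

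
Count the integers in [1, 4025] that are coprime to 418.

1734

Prime factors of 418: 2, 11, 19. Count integers ≤ 4025 divisible by none of them.
By inclusion–exclusion: 4025 − ⌊4025/2⌋ − ⌊4025/11⌋ − ⌊4025/19⌋ + ⌊4025/22⌋ + ⌊4025/38⌋ + ⌊4025/209⌋ − ⌊4025/418⌋ = 1734.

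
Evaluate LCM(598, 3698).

gcd first: 3698 = 6·598 + 110; 598 = 5·110 + 48; 110 = 2·48 + 14; 48 = 3·14 + 6; 14 = 2·6 + 2; 6 = 3·2 + 0 → gcd = 2
lcm = 598·3698/gcd = 2211404/2 = 1105702

1105702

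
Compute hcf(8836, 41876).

8836 = 2² · 47²
41876 = 2² · 19² · 29
Common: 2² = 4

4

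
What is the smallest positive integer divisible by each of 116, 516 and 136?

508776

116 = 2² · 29; 516 = 2² · 3 · 43; 136 = 2³ · 17
lcm takes max exponent of each prime: 2³ · 3 · 17 · 29 · 43 = 508776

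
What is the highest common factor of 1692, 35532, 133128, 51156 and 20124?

1692 = 2² · 3² · 47; 35532 = 2² · 3³ · 7 · 47; 133128 = 2³ · 3² · 43²; 51156 = 2² · 3² · 7² · 29; 20124 = 2² · 3² · 13 · 43
gcd takes min exponent of each prime: 2² · 3² = 36

36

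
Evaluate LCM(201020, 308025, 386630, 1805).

201020 = 2² · 5 · 19 · 23²; 308025 = 3² · 5² · 37²; 386630 = 2 · 5 · 23 · 41²; 1805 = 5 · 19²
lcm takes max exponent of each prime: 2² · 3² · 5² · 19² · 23² · 37² · 41² = 395527373136900

395527373136900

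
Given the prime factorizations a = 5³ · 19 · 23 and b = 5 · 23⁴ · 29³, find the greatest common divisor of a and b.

115

min exponent per shared prime: 5 · 23 = 115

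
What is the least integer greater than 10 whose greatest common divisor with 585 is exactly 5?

gcd(m, 585) = 5 forces 5 | m; write m = 5s. Then gcd(5s, 5·117) = 5·gcd(s, 117), so need gcd(s, 117) = 1.
5s > 10 gives s ≥ 3. The least s ≥ 3 coprime to 117 is 4, so m = 5·4 = 20.

20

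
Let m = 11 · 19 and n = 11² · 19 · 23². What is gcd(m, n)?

209

min exponent per shared prime: 11 · 19 = 209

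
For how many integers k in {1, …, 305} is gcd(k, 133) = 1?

Prime factors of 133: 7, 19. Count integers ≤ 305 divisible by none of them.
By inclusion–exclusion: 305 − ⌊305/7⌋ − ⌊305/19⌋ + ⌊305/133⌋ = 248.

248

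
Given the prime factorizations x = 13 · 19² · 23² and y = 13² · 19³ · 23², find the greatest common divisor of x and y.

min exponent per shared prime: 13 · 19² · 23² = 2482597

2482597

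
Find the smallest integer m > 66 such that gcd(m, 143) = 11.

143 = 11·13. Any m with gcd(m, 143) = 11 is a multiple of 11, say 11s, with s coprime to 13.
Need s > 66/11, so s ≥ 7. First s ≥ 7 with gcd(s, 13) = 1 is s = 7. Thus m = 11·7 = 77.

77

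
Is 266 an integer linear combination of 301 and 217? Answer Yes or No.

Yes

gcd(301, 217): 301 = 1·217 + 84; 217 = 2·84 + 49; 84 = 1·49 + 35; 49 = 1·35 + 14; 35 = 2·14 + 7; 14 = 2·7 + 0 → 7
7 divides 266, so a solution exists.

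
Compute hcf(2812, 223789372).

76

Euclid: 223789372 = 79583·2812 + 1976; 2812 = 1·1976 + 836; 1976 = 2·836 + 304; 836 = 2·304 + 228; 304 = 1·228 + 76; 228 = 3·76 + 0. Last nonzero remainder: 76.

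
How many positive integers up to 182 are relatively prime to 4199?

149

Prime factors of 4199: 13, 17, 19. Count integers ≤ 182 divisible by none of them.
By inclusion–exclusion: 182 − ⌊182/13⌋ − ⌊182/17⌋ − ⌊182/19⌋ + ⌊182/221⌋ + ⌊182/247⌋ + ⌊182/323⌋ − ⌊182/4199⌋ = 149.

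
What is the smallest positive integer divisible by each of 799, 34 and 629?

59126

lcm(799, 34) = 799·34/gcd = 27166/17 = 1598
lcm(1598, 629) = 1598·629/gcd = 1005142/17 = 59126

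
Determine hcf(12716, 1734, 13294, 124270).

12716 = 2² · 11 · 17²; 1734 = 2 · 3 · 17²; 13294 = 2 · 17² · 23; 124270 = 2 · 5 · 17² · 43
gcd takes min exponent of each prime: 2 · 17² = 578

578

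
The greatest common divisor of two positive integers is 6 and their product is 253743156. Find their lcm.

42290526

Since gcd(m,n)·lcm(m,n) = mn, lcm = 253743156/6 = 42290526.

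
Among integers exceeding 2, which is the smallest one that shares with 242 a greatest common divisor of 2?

4

242 = 2·121. Any m with gcd(m, 242) = 2 is a multiple of 2, say 2s, with s coprime to 121.
Need s > 2/2, so s ≥ 2. First s ≥ 2 with gcd(s, 121) = 1 is s = 2. Thus m = 2·2 = 4.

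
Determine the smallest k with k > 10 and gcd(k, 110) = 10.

Multiples of 10 above 10: 10·2, 10·3, … . Need the cofactor coprime to 110/10 = 11.
Checking s = 2, 3, … the first with gcd(s, 11) = 1 is s = 2, giving 20.

20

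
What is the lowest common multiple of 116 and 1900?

55100

gcd first: 1900 = 16·116 + 44; 116 = 2·44 + 28; 44 = 1·28 + 16; 28 = 1·16 + 12; 16 = 1·12 + 4; 12 = 3·4 + 0 → gcd = 4
lcm = 116·1900/gcd = 220400/4 = 55100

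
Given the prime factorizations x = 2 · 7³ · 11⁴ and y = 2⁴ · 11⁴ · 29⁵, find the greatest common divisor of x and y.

29282

min exponent per shared prime: 2 · 11⁴ = 29282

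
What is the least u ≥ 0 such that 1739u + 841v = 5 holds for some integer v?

Reduce mod 841: 1739u ≡ 5 (mod 841). With g = gcd(1739, 841) = 1 dividing 5, divide through: 1739u ≡ 5 (mod 841).
Since gcd(1739, 841) = 1, u ≡ 5·(1739)⁻¹ ≡ 546 (mod 841). Smallest non-negative: 546.

546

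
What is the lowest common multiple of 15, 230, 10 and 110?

15 = 3 · 5; 230 = 2 · 5 · 23; 10 = 2 · 5; 110 = 2 · 5 · 11
lcm takes max exponent of each prime: 2 · 3 · 5 · 11 · 23 = 7590

7590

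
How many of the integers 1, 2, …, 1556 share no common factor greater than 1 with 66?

472

66 = 2·3·11. Inclusion–exclusion on these primes:
1556 − ⌊1556/2⌋ − ⌊1556/3⌋ − ⌊1556/11⌋ + ⌊1556/6⌋ + ⌊1556/22⌋ + ⌊1556/33⌋ − ⌊1556/66⌋ = 472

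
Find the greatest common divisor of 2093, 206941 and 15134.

gcd(2093, 206941): 206941 = 98·2093 + 1827; 2093 = 1·1827 + 266; 1827 = 6·266 + 231; 266 = 1·231 + 35; 231 = 6·35 + 21; 35 = 1·21 + 14; 21 = 1·14 + 7; 14 = 2·7 + 0 → 7
gcd(7, 15134): 15134 = 2162·7 + 0 → 7

7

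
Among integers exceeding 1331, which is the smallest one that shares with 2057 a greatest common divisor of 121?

2057 = 121·17. Any x with gcd(x, 2057) = 121 is a multiple of 121, say 121s, with s coprime to 17.
Need s > 1331/121, so s ≥ 12. First s ≥ 12 with gcd(s, 17) = 1 is s = 12. Thus x = 121·12 = 1452.

1452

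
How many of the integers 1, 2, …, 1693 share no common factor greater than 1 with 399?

399 = 3·7·19. Inclusion–exclusion on these primes:
1693 − ⌊1693/3⌋ − ⌊1693/7⌋ − ⌊1693/19⌋ + ⌊1693/21⌋ + ⌊1693/57⌋ + ⌊1693/133⌋ − ⌊1693/399⌋ = 916

916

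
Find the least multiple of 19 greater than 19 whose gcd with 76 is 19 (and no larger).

57

Multiples of 19 above 19: 19·2, 19·3, … . Need the cofactor coprime to 76/19 = 4.
Checking s = 2, 3, … the first with gcd(s, 4) = 1 is s = 3, giving 57.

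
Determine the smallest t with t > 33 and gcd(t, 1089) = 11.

44

1089 = 11·99. Any t with gcd(t, 1089) = 11 is a multiple of 11, say 11s, with s coprime to 99.
Need s > 33/11, so s ≥ 4. First s ≥ 4 with gcd(s, 99) = 1 is s = 4. Thus t = 11·4 = 44.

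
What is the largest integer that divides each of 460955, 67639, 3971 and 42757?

460955 = 5 · 11 · 17² · 29; 67639 = 11² · 13 · 43; 3971 = 11 · 19²; 42757 = 11 · 13² · 23
gcd takes min exponent of each prime: 11 = 11

11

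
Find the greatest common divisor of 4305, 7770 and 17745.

gcd(4305, 7770): 7770 = 1·4305 + 3465; 4305 = 1·3465 + 840; 3465 = 4·840 + 105; 840 = 8·105 + 0 → 105
gcd(105, 17745): 17745 = 169·105 + 0 → 105

105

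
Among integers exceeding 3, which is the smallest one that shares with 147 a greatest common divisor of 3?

6

gcd(a, 147) = 3 forces 3 | a; write a = 3s. Then gcd(3s, 3·49) = 3·gcd(s, 49), so need gcd(s, 49) = 1.
3s > 3 gives s ≥ 2. The least s ≥ 2 coprime to 49 is 2, so a = 3·2 = 6.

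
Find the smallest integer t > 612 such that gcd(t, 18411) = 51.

663

Multiples of 51 above 612: 51·13, 51·14, … . Need the cofactor coprime to 18411/51 = 361.
Checking s = 13, 14, … the first with gcd(s, 361) = 1 is s = 13, giving 663.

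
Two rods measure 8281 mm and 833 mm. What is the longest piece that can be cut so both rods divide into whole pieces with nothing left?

8281 = 7² · 13²
833 = 7² · 17
Common: 7² = 49

49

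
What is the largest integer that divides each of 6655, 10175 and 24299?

11

gcd(6655, 10175): 10175 = 1·6655 + 3520; 6655 = 1·3520 + 3135; 3520 = 1·3135 + 385; 3135 = 8·385 + 55; 385 = 7·55 + 0 → 55
gcd(55, 24299): 24299 = 441·55 + 44; 55 = 1·44 + 11; 44 = 4·11 + 0 → 11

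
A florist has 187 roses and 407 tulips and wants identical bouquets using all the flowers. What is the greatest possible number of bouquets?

11

187 = 11 · 17
407 = 11 · 37
Common: 11 = 11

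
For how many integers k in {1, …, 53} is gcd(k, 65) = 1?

39

Prime factors of 65: 5, 13. Count integers ≤ 53 divisible by none of them.
By inclusion–exclusion: 53 − ⌊53/5⌋ − ⌊53/13⌋ + ⌊53/65⌋ = 39.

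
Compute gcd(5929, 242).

5929 = 7² · 11²
242 = 2 · 11²
Common: 11² = 121

121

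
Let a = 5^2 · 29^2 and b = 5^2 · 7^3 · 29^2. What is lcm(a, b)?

7211575

max exponent per prime: 5^2 · 7^3 · 29^2 = 7211575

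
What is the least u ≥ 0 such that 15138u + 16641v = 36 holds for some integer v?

gcd(15138, 16641) = 9 (Euclid: 16641 = 1·15138 + 1503; 15138 = 10·1503 + 108; 1503 = 13·108 + 99; 108 = 1·99 + 9; 99 = 11·9 + 0), and 9 | 36.
Extended Euclid: 15138·(155) + 16641·(-141) = 9. Scale by 4: u₀ = 620.
General solution u = u₀ + 1849t; reducing mod 1849 gives u = 620 (and v = -564).

620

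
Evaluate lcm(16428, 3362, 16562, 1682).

192322983717228

16428 = 2² · 3 · 37²; 3362 = 2 · 41²; 16562 = 2 · 7² · 13²; 1682 = 2 · 29²
lcm takes max exponent of each prime: 2² · 3 · 7² · 13² · 29² · 37² · 41² = 192322983717228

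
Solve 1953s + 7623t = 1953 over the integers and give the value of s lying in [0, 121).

1

gcd(1953, 7623) = 63 (Euclid: 7623 = 3·1953 + 1764; 1953 = 1·1764 + 189; 1764 = 9·189 + 63; 189 = 3·63 + 0), and 63 | 1953.
Extended Euclid: 1953·(-39) + 7623·(10) = 63. Scale by 31: s₀ = -1209.
General solution s = s₀ + 121k; reducing mod 121 gives s = 1 (and t = 0).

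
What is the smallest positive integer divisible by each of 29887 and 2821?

6485479

29887 = 11² · 13 · 19; 2821 = 7 · 13 · 31
max exponents: 7 · 11² · 13 · 19 · 31 = 6485479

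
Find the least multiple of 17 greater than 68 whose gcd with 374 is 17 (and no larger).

85

gcd(t, 374) = 17 forces 17 | t; write t = 17s. Then gcd(17s, 17·22) = 17·gcd(s, 22), so need gcd(s, 22) = 1.
17s > 68 gives s ≥ 5. The least s ≥ 5 coprime to 22 is 5, so t = 17·5 = 85.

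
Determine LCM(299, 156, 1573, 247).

8248812

299 = 13 · 23; 156 = 2² · 3 · 13; 1573 = 11² · 13; 247 = 13 · 19
lcm takes max exponent of each prime: 2² · 3 · 11² · 13 · 19 · 23 = 8248812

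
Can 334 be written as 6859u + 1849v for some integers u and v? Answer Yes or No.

Yes

gcd(6859, 1849): 6859 = 3·1849 + 1312; 1849 = 1·1312 + 537; 1312 = 2·537 + 238; 537 = 2·238 + 61; 238 = 3·61 + 55; 61 = 1·55 + 6; 55 = 9·6 + 1; 6 = 6·1 + 0 → 1
1 divides 334, so a solution exists.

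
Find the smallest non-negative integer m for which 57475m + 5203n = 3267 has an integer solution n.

Euclid: 57475 = 11·5203 + 242; 5203 = 21·242 + 121; 242 = 2·121 + 0 → gcd = 121; 3267 = 121·27.
Back-substitution yields 57475·(-21) + 5203·(232) = 121, so one solution is m = -21·27 = -567, n = 232·27 = 6264.
Solutions in m differ by 5203/121 = 43; the one in [0, 43) is -567 mod 43 = 35.

35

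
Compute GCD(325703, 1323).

325703 = 7² · 17² · 23
1323 = 3³ · 7²
Common: 7² = 49

49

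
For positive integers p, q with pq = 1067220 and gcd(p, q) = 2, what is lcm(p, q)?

533610

For any two positive integers, gcd × lcm equals their product. Hence lcm = 1067220 / 2 = 533610.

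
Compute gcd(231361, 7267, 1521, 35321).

gcd(231361, 7267): 231361 = 31·7267 + 6084; 7267 = 1·6084 + 1183; 6084 = 5·1183 + 169; 1183 = 7·169 + 0 → 169
gcd(169, 1521): 1521 = 9·169 + 0 → 169
gcd(169, 35321): 35321 = 209·169 + 0 → 169

169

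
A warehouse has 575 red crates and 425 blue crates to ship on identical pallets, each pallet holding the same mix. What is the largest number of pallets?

25

Euclid: 575 = 1·425 + 150; 425 = 2·150 + 125; 150 = 1·125 + 25; 125 = 5·25 + 0. Last nonzero remainder: 25.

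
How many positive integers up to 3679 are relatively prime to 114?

1162

114 = 2·3·19. Inclusion–exclusion on these primes:
3679 − ⌊3679/2⌋ − ⌊3679/3⌋ − ⌊3679/19⌋ + ⌊3679/6⌋ + ⌊3679/38⌋ + ⌊3679/57⌋ − ⌊3679/114⌋ = 1162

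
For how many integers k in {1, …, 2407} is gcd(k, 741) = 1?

1403

Prime factors of 741: 3, 13, 19. Count integers ≤ 2407 divisible by none of them.
By inclusion–exclusion: 2407 − ⌊2407/3⌋ − ⌊2407/13⌋ − ⌊2407/19⌋ + ⌊2407/39⌋ + ⌊2407/57⌋ + ⌊2407/247⌋ − ⌊2407/741⌋ = 1403.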